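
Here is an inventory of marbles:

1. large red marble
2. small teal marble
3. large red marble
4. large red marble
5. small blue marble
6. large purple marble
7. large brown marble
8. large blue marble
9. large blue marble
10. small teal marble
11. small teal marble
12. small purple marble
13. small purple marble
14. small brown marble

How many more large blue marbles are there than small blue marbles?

1

large blue marbles: 2.
small blue marbles: 1.
2 − 1 = 1.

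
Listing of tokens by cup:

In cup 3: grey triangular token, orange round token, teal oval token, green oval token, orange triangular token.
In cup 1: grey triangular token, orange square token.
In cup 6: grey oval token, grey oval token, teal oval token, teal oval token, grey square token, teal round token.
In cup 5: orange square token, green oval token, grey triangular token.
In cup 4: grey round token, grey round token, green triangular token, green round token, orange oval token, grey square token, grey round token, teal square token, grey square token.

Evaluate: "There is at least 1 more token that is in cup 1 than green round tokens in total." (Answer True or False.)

There are 2 tokens in cup 1.
There is 1 green round token.
The claim requires 2 − 1 = 1 ≥ 1, which holds.

True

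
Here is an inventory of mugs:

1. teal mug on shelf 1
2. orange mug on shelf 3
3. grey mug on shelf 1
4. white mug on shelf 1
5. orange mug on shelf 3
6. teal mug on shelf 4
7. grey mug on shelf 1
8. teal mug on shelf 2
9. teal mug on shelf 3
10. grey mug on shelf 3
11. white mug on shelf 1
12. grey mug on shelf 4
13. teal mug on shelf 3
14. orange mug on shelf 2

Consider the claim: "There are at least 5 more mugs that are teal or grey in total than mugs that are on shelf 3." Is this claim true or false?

|mugs that are teal or grey| = 9.
|mugs on shelf 3| = 5.
The claim requires 9 − 5 = 4 ≥ 5, which does not hold.

False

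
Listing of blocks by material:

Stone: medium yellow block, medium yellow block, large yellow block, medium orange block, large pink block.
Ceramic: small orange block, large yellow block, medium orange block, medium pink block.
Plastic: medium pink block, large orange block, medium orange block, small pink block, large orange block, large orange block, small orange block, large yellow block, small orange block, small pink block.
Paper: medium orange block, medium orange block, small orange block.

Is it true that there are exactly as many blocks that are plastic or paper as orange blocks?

blocks that are plastic or paper: 13.
orange blocks: 12.
The claim requires 13 = 12, which does not hold.

False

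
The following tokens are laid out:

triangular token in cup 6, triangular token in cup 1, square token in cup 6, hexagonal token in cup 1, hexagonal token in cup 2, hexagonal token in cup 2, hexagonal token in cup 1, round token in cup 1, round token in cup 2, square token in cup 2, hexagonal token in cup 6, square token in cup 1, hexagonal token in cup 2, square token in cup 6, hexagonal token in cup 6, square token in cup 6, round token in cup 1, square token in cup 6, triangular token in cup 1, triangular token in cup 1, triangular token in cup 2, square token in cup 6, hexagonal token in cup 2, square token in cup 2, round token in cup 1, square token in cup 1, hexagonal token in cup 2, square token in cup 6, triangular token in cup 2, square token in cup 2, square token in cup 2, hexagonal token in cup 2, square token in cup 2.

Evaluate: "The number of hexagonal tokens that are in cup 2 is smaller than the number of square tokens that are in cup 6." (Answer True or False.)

hexagonal tokens in cup 2: 6.
square tokens in cup 6: 6.
The claim requires 6 < 6, which does not hold.

False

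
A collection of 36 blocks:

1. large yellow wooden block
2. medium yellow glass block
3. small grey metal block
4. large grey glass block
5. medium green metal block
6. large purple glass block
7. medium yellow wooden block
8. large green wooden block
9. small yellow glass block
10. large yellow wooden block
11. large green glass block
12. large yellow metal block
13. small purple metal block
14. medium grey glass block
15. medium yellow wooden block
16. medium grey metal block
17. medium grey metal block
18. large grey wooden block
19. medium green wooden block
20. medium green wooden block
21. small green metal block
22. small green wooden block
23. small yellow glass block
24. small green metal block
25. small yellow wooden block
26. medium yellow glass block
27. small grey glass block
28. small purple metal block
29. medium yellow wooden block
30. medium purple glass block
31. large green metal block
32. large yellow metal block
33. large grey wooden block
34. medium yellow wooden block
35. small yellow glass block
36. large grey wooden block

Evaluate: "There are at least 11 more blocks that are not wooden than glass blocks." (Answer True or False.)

blocks that are not wooden: 22.
glass blocks: 11.
The claim requires 22 − 11 = 11 ≥ 11, which holds.

True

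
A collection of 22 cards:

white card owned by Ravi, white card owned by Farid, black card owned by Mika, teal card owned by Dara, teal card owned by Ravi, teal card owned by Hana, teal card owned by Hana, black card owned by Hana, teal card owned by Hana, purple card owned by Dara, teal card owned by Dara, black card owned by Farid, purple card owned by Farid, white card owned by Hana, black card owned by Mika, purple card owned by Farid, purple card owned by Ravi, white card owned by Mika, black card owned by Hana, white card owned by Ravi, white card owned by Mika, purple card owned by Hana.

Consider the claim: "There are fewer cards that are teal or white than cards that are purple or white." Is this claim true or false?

|cards that are teal or white| = 12.
|cards that are purple or white| = 11.
The claim requires 12 < 11, which does not hold.

False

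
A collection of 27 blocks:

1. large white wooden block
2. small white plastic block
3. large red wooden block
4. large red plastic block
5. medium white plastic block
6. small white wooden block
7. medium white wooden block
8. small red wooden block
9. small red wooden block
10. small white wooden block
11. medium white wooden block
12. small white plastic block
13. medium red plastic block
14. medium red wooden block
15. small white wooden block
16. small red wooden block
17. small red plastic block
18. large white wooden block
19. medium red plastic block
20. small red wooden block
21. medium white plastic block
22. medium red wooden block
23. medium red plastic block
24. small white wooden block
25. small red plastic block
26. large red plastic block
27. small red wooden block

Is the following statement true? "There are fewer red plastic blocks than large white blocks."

There are 7 red plastic blocks.
There are 2 large white blocks.
The claim requires 7 < 2, which does not hold.

False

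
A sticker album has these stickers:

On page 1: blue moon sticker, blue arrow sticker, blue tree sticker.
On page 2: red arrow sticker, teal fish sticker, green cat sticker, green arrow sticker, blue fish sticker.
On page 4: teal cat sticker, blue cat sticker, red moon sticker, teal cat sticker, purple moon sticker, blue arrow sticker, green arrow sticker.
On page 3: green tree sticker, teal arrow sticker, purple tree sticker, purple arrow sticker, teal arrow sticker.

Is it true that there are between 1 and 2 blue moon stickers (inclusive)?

|blue moon stickers| = 1.
The claim requires 1 ≤ 1 ≤ 2, which holds.

True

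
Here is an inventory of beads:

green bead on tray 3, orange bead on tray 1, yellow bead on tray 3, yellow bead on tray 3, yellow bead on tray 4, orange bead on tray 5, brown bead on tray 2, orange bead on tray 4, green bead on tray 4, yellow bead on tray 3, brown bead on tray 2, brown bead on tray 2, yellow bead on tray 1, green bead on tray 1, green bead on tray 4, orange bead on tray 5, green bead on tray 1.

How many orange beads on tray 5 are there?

2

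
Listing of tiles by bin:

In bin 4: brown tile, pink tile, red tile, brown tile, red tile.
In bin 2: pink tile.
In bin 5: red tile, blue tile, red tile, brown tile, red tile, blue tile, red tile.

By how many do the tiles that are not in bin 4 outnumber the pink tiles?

6

tiles that are not in bin 4: 8.
pink tiles: 2.
8 − 2 = 6.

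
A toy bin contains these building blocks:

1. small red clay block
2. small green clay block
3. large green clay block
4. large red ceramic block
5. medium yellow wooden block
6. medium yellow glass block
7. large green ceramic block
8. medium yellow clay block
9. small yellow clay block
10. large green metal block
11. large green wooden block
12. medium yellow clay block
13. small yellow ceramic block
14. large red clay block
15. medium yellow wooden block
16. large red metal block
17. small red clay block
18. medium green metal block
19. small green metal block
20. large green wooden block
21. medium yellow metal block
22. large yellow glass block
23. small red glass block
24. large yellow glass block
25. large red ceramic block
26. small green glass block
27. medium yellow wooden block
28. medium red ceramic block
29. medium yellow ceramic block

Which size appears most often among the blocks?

Counts by size: large 11, medium 10, small 8.
The maximum is 11, held uniquely by large.

large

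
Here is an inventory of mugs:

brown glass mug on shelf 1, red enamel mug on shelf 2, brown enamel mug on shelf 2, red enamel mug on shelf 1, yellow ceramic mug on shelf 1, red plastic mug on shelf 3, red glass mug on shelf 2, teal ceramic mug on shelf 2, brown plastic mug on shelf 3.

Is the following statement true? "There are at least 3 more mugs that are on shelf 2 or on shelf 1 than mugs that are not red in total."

False

|mugs on shelf 2 or on shelf 1| = 7.
|mugs that are not red| = 5.
The claim requires 7 − 5 = 2 ≥ 3, which does not hold.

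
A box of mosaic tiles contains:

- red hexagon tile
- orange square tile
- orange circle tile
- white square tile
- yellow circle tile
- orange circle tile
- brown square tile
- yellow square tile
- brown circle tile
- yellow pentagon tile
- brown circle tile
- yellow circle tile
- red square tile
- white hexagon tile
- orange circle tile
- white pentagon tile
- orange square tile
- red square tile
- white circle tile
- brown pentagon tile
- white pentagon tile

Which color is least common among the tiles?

Counts by color: white 5, orange 5, brown 4, yellow 4, red 3.
The minimum is 3, held uniquely by red.

red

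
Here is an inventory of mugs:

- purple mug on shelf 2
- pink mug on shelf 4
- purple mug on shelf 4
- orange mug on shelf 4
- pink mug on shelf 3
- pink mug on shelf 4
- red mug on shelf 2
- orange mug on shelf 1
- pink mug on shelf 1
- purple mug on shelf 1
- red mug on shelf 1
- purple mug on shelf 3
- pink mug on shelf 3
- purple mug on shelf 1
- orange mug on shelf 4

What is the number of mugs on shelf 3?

3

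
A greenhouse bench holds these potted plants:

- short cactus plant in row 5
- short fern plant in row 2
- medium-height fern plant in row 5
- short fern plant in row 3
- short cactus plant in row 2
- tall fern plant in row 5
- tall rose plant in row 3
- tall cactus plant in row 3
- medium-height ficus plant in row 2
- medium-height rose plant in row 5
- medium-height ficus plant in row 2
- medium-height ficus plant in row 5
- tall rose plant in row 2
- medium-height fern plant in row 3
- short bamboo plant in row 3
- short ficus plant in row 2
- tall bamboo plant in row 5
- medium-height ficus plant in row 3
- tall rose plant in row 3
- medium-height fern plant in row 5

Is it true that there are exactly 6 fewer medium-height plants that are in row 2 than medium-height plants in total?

True

There are 2 medium-height plants in row 2.
There are 8 medium-height plants.
The claim requires 8 − 2 (= 6) to equal 6, which holds.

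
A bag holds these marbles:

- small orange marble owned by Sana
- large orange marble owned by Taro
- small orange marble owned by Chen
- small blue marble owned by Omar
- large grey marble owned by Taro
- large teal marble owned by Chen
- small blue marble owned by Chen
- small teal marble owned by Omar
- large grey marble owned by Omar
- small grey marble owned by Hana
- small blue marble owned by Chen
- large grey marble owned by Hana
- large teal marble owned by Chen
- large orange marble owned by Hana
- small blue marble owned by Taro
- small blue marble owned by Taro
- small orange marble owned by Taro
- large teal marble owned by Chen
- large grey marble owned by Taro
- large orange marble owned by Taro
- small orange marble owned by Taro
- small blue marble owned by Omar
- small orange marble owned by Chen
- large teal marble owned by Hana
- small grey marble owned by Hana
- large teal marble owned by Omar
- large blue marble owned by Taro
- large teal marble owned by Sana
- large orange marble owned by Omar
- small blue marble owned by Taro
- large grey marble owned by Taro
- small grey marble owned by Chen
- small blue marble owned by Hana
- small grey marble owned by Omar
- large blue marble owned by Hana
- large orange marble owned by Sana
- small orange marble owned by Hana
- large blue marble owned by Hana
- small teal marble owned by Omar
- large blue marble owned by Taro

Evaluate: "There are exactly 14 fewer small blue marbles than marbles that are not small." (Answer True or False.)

There are 8 small blue marbles.
There are 20 marbles that are not small.
The claim requires 20 − 8 (= 12) to equal 14, which does not hold.

False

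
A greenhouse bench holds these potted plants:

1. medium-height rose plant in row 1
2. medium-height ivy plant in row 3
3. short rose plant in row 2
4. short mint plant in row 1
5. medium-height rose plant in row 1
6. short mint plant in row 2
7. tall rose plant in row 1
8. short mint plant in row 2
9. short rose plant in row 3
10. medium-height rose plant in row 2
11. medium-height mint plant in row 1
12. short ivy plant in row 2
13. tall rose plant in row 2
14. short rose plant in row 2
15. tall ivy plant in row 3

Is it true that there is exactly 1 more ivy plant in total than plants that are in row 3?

False

There are 3 ivy plants.
There are 3 plants in row 3.
The claim requires 3 − 3 (= 0) to equal 1, which does not hold.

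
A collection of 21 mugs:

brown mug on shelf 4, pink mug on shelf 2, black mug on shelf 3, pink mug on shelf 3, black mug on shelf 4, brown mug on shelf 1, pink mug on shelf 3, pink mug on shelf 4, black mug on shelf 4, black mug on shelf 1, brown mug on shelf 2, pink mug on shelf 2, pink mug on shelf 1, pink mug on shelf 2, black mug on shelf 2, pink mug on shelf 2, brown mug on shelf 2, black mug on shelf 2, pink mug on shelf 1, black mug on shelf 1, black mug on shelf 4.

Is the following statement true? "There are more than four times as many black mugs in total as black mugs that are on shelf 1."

|black mugs| = 8.
|black mugs on shelf 1| = 2.
The claim requires 8 > 4 × 2 = 8, which does not hold.

False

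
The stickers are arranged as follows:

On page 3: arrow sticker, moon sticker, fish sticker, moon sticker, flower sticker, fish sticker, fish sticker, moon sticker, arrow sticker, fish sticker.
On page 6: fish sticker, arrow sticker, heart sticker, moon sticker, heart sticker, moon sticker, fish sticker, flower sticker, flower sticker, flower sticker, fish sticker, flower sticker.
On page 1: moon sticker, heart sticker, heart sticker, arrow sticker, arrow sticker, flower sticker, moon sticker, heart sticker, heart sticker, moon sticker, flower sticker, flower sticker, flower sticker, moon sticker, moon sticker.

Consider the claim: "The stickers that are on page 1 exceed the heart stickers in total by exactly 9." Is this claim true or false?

True

There are 15 stickers on page 1.
There are 6 heart stickers.
The claim requires 15 − 6 (= 9) to equal 9, which holds.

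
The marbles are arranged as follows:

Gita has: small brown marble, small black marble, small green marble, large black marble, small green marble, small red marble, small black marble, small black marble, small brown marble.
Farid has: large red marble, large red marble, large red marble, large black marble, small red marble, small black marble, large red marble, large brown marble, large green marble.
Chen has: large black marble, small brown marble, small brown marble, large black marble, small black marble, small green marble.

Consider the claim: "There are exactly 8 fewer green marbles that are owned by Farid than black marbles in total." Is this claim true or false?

green marbles owned by Farid: 1.
black marbles: 9.
The claim requires 9 − 1 (= 8) to equal 8, which holds.

True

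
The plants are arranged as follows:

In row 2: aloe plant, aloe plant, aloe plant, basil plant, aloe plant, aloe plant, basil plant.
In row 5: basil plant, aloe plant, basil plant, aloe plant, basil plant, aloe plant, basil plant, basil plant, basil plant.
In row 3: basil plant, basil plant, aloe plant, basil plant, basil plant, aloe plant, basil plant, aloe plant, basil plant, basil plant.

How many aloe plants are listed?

11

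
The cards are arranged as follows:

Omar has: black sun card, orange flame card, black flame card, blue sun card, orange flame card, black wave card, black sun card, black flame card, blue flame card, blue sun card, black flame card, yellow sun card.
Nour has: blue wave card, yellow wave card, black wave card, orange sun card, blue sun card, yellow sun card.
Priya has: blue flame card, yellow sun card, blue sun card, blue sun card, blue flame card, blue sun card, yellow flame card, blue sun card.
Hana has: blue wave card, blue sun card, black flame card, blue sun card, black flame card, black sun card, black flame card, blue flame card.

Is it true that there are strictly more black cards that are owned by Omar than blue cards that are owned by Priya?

False

black cards owned by Omar: 6.
blue cards owned by Priya: 6.
The claim requires 6 > 6, which does not hold.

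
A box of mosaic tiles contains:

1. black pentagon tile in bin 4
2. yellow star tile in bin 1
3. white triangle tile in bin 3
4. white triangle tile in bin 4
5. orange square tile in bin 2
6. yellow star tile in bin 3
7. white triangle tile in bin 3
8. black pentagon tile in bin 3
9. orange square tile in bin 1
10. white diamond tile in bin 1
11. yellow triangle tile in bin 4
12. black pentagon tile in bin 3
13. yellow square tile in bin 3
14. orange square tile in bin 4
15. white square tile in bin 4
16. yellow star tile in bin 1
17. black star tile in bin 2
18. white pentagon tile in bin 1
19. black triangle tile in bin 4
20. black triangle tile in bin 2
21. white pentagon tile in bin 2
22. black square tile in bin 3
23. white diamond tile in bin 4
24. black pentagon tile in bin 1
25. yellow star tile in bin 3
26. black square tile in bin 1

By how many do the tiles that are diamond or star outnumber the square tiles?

tiles that are diamond or star: 7.
square tiles: 7.
7 − 7 = 0.

0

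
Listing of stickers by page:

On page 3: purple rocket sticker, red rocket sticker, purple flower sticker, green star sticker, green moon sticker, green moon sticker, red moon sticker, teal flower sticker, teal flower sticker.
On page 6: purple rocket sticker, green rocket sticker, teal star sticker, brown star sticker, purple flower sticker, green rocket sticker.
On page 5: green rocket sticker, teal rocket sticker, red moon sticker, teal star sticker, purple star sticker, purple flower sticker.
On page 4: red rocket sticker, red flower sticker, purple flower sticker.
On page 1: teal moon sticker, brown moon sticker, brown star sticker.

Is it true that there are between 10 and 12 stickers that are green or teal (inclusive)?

stickers that are green or teal: 12.
The claim requires 10 ≤ 12 ≤ 12, which holds.

True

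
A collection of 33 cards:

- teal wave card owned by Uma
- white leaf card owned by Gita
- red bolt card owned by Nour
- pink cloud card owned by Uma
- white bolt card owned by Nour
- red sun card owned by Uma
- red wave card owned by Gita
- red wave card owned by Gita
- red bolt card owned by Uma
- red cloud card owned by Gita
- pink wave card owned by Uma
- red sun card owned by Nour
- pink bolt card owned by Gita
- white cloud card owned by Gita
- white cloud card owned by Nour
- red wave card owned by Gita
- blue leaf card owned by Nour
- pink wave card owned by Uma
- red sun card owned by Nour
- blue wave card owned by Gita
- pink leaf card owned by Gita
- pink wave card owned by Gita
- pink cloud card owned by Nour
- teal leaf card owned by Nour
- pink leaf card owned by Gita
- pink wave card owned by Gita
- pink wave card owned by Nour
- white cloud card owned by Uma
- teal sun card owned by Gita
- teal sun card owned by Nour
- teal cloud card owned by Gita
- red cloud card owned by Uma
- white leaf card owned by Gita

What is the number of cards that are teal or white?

11

teal: 5; white: 6; together 5 + 6 = 11.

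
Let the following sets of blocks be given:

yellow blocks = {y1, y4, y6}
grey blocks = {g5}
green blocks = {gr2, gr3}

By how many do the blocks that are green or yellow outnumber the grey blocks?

4

blocks that are green or yellow: 5.
grey blocks: 1.
5 − 1 = 4.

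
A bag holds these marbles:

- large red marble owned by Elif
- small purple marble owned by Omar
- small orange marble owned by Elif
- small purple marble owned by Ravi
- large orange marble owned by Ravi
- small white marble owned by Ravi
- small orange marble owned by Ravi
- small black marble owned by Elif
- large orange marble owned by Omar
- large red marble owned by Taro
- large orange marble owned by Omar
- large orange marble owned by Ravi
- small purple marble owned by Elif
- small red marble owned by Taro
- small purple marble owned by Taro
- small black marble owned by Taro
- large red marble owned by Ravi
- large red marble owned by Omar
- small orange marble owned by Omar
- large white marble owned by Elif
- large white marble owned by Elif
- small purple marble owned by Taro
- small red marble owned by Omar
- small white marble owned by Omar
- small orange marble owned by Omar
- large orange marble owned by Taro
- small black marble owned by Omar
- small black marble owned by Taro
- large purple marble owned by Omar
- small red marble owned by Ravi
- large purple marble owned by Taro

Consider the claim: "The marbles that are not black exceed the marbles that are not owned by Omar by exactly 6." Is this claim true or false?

|marbles that are not black| = 27.
|marbles that are not owned by Omar| = 21.
The claim requires 27 − 21 (= 6) to equal 6, which holds.

True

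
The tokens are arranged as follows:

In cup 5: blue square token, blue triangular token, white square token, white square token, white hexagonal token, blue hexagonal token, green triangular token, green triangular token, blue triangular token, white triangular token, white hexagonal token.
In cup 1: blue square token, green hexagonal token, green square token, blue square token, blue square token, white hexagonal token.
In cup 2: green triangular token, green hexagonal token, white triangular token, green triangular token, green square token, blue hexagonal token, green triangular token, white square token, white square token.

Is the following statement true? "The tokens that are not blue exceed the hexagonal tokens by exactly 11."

True

|tokens that are not blue| = 18.
|hexagonal tokens| = 7.
The claim requires 18 − 7 (= 11) to equal 11, which holds.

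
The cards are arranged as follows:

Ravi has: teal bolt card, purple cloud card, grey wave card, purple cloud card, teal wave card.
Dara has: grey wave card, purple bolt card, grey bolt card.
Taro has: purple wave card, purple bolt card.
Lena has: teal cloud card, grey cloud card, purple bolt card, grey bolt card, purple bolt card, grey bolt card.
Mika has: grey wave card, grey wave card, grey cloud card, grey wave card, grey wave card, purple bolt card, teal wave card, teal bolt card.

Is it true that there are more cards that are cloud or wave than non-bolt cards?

There are 14 cards that are cloud or wave.
There are 14 non-bolt cards.
The claim requires 14 > 14, which does not hold.

False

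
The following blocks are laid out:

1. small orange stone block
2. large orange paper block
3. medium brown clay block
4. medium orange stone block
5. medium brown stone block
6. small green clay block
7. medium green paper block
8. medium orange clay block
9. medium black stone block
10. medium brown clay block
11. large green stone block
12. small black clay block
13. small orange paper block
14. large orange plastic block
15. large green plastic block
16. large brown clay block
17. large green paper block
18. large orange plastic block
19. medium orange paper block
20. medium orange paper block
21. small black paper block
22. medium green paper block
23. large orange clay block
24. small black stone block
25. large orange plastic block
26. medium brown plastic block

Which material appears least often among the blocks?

plastic

Counts by material: paper 8, clay 7, stone 6, plastic 5.
The minimum is 5, held uniquely by plastic.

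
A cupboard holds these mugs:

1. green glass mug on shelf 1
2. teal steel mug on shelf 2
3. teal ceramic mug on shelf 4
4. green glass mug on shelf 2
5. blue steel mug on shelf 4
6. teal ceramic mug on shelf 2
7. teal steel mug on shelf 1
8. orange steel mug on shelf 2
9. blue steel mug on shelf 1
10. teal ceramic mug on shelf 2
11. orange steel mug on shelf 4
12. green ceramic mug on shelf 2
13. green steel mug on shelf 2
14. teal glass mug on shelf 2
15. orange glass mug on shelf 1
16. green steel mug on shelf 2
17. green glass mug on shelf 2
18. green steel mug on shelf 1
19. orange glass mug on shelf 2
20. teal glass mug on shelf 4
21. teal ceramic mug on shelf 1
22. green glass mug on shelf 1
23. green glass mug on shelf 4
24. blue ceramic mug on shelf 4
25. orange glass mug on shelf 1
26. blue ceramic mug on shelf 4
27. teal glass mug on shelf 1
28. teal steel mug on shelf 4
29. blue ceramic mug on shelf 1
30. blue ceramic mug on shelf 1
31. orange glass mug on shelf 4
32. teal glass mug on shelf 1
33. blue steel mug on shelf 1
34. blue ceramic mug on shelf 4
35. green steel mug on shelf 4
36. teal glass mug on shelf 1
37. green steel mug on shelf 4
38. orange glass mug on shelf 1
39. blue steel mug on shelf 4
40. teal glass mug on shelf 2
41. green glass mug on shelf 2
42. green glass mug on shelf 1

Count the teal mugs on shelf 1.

5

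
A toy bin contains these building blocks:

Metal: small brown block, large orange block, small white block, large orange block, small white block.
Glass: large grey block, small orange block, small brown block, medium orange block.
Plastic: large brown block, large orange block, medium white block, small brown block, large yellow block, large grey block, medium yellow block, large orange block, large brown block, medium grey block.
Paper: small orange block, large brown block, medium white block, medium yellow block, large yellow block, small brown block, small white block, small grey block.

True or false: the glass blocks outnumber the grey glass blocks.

True

There are 4 glass blocks.
There is 1 grey glass block.
The claim requires 4 > 1, which holds.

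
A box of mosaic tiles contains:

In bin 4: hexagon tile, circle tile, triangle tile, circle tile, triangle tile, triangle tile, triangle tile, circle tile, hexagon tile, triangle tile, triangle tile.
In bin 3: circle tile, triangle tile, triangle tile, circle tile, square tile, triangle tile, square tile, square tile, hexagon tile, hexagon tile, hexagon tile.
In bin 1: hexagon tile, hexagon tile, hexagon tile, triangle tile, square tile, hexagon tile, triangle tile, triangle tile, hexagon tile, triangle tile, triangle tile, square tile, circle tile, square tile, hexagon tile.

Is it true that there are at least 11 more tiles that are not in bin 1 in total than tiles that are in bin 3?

There are 22 tiles that are not in bin 1.
There are 11 tiles in bin 3.
The claim requires 22 − 11 = 11 ≥ 11, which holds.

True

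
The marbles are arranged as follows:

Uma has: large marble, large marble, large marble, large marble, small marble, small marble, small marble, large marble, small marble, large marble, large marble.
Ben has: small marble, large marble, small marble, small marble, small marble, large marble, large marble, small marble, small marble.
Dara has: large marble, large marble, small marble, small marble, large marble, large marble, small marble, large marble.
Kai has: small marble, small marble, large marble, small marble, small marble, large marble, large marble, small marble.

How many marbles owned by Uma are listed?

11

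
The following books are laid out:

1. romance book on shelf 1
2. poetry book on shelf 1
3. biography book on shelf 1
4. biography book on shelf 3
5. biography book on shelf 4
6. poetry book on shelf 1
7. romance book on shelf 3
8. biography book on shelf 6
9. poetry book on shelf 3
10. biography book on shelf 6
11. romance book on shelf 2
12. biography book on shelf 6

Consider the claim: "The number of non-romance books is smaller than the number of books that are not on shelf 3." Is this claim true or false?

False

non-romance books: 9.
books that are not on shelf 3: 9.
The claim requires 9 < 9, which does not hold.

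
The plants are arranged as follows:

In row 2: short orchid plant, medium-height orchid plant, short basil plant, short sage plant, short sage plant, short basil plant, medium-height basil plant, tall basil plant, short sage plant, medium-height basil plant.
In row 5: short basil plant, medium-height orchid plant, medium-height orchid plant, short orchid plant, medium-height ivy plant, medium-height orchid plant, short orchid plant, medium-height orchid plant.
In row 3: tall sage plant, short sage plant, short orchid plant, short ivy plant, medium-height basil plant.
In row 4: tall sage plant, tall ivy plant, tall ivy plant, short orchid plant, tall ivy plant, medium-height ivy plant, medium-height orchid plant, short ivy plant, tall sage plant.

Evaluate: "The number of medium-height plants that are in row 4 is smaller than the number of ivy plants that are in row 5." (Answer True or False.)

False

medium-height plants in row 4: 2.
ivy plants in row 5: 1.
The claim requires 2 < 1, which does not hold.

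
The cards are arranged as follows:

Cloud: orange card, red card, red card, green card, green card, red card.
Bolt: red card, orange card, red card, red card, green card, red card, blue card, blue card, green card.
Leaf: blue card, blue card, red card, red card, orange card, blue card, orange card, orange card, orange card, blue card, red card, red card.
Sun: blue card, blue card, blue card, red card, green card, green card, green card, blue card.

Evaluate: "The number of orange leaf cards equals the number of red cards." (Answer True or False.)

There are 4 orange leaf cards.
There are 12 red cards.
The claim requires 4 = 12, which does not hold.

False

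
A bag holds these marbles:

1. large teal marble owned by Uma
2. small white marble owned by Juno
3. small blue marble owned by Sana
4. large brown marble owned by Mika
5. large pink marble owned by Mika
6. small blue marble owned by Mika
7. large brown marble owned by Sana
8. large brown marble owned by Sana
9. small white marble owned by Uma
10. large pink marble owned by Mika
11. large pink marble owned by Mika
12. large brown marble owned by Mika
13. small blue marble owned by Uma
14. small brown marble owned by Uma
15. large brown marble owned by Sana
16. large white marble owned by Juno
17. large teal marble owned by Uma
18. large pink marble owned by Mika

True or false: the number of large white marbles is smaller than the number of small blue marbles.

|large white marbles| = 1.
|small blue marbles| = 3.
The claim requires 1 < 3, which holds.

True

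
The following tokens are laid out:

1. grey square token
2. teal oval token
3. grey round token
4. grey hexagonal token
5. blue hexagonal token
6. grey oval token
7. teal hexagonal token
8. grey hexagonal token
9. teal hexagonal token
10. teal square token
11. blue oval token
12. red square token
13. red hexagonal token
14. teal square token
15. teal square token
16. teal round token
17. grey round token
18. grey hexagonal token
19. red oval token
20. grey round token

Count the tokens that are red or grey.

11

grey: 8; red: 3; together 8 + 3 = 11.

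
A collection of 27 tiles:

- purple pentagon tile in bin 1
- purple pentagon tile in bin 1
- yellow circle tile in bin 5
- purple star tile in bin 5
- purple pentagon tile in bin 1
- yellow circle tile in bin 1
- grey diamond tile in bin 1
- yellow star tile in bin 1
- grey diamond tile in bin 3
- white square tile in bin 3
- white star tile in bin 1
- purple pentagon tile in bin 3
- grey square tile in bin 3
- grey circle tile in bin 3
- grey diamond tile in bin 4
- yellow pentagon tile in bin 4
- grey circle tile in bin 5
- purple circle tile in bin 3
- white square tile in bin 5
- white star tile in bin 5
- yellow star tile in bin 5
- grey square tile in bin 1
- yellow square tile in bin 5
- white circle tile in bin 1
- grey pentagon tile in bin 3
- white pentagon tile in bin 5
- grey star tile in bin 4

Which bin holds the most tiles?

Counts by bin: bin 1→9, bin 5→8, bin 3→7, bin 4→3.
The maximum is 9, held uniquely by bin 1.

bin 1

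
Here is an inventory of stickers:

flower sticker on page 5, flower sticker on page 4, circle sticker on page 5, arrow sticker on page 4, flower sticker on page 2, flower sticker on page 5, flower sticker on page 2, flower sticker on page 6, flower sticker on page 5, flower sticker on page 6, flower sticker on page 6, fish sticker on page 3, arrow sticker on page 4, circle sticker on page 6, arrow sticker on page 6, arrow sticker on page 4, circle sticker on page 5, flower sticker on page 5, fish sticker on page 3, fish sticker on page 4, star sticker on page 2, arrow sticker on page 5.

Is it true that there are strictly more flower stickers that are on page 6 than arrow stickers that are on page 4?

False

flower stickers on page 6: 3.
arrow stickers on page 4: 3.
The claim requires 3 > 3, which does not hold.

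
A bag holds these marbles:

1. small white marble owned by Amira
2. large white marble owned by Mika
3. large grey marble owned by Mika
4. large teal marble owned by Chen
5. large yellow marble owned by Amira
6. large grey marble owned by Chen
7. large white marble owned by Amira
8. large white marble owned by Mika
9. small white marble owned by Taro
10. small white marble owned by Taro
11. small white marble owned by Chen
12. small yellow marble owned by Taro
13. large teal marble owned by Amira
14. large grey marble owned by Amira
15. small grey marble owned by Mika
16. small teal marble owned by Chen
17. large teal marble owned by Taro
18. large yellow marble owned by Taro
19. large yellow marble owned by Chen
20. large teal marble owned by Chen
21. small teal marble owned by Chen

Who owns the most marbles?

Counts by owner: Chen→7, Amira→5, Taro→5, Mika→4.
The maximum is 7, held uniquely by Chen.

Chen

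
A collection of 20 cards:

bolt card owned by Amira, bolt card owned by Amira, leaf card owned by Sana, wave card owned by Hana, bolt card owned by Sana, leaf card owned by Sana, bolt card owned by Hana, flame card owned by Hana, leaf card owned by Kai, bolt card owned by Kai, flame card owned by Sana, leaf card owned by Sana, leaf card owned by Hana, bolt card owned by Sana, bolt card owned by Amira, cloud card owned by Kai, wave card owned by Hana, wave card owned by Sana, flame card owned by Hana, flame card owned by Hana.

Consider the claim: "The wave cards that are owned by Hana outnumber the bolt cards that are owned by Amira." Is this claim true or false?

wave cards owned by Hana: 2.
bolt cards owned by Amira: 3.
The claim requires 2 > 3, which does not hold.

False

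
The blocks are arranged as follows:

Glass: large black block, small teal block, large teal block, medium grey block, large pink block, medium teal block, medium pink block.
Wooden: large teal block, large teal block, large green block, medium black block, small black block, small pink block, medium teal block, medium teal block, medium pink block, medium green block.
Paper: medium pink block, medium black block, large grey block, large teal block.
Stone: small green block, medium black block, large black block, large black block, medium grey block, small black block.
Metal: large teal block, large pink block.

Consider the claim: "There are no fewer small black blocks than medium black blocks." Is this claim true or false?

False

small black blocks: 2.
medium black blocks: 3.
The claim requires 2 ≥ 3, which does not hold.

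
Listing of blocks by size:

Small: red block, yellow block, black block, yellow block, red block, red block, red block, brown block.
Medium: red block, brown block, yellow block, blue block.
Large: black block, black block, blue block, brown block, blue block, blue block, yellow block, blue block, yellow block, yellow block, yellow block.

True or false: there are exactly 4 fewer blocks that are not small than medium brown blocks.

False

|blocks that are not small| = 15.
|medium brown blocks| = 1.
The claim requires 1 − 15 (= -14) to equal 4, which does not hold.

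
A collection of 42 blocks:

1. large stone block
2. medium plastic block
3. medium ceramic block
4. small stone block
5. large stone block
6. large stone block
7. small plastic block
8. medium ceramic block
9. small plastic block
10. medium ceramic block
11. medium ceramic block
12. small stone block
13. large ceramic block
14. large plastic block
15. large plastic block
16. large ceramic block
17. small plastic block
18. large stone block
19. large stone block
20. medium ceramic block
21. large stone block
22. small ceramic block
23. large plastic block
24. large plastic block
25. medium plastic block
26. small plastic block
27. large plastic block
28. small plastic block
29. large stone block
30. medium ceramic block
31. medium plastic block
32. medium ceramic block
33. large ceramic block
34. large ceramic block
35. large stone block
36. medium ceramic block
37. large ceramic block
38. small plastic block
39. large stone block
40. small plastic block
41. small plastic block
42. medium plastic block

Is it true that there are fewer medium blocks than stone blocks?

False

medium blocks: 12.
stone blocks: 11.
The claim requires 12 < 11, which does not hold.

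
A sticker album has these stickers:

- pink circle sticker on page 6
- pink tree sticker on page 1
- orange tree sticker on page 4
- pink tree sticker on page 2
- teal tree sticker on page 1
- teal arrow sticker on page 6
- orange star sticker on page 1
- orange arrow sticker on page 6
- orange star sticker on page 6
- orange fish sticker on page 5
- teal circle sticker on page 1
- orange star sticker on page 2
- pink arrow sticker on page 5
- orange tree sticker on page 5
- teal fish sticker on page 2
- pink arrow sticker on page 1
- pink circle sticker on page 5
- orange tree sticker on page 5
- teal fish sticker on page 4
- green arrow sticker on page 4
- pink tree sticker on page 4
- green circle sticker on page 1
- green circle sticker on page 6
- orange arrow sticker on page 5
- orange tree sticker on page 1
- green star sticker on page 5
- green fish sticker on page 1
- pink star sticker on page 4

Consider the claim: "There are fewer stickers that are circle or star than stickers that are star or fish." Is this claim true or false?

|stickers that are circle or star| = 10.
|stickers that are star or fish| = 9.
The claim requires 10 < 9, which does not hold.

False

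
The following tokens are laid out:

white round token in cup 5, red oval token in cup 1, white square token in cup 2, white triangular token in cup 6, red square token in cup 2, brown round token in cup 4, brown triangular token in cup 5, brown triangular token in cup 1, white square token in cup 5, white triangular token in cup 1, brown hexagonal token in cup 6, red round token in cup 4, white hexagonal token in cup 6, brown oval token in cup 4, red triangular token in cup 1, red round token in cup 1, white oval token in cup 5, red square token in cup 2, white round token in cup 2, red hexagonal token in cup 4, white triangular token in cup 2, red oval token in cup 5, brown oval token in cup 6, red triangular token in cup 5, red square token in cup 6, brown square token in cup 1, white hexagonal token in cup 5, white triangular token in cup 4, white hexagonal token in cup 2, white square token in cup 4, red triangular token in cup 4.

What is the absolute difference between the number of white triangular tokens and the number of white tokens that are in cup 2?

white triangular tokens: 4. white tokens in cup 2: 4.
|4 − 4| = 4 − 4 = 0.

0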